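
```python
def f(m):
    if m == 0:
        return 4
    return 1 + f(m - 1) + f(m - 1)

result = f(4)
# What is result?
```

f(m) = 1 + 2·f(m-1), f(0)=4. Closed form: (4+1)·2^4 - 1 = 79.

Answer: 79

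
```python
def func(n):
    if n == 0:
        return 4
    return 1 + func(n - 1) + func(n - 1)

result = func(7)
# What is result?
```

func(n) = 1 + 2·func(n-1), func(0)=4. Closed form: (4+1)·2^7 - 1 = 639.

Answer: 639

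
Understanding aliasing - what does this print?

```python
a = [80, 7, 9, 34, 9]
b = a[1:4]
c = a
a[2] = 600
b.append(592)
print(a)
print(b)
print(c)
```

Key concept: slice vs alias.
Step by step:
`a = [80, 7, 9, 34, 9]` → a = [80, 7, 9, 34, 9]
`b = a[1:4]` → b = [7, 9, 34]
`c = a` → c = [80, 7, 9, 34, 9] (same object as a)
`a[2] = 600` → a = [80, 7, 600, 34, 9] (same object as c); c = [80, 7, 600, 34, 9] (same object as a)
`b.append(592)` → b = [7, 9, 34, 592]
`print(a)` → prints [80, 7, 600, 34, 9]
`print(b)` → prints [7, 9, 34, 592]
`print(c)` → prints [80, 7, 600, 34, 9]

Answer:
[80, 7, 600, 34, 9]
[7, 9, 34, 592]
[80, 7, 600, 34, 9]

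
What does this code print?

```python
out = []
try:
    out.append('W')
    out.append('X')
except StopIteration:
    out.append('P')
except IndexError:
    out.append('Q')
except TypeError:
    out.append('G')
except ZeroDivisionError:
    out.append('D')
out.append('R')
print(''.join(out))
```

Execution trace: 'W' (try body) → 'X' (try body, no exception) → 'R' (after the try/except). Output: WXR

Answer: WXR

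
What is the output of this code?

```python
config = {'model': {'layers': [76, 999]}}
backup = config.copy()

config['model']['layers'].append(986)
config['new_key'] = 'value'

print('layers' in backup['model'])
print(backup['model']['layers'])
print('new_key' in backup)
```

Key concept: shallow copy gotcha with nested dict.
Step by step:
`config = {'model': {'layers': [76, 999]}}` → config = {'model': {'layers': [76, 999]}}
`backup = config.copy()` → backup = {'model': {'layers': [76, 999]}}
`config['model']['layers'].append(986)` → config = {'model': {'layers': [76, 999, 986]}}; backup = {'model': {'layers': [76, 999, 986]}}
`config['new_key'] = 'value'` → config = {'model': {'layers': [76, 999, 986]}, 'new_key': 'value'}
`print('layers' in backup['model'])` → prints True
`print(backup['model']['layers'])` → prints [76, 999, 986]
`print('new_key' in backup)` → prints False

Answer:
True
[76, 999, 986]
False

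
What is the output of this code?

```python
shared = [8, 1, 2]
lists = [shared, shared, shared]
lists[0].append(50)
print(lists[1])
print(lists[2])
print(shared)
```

Key concept: list of same reference.
Step by step:
`shared = [8, 1, 2]` → shared = [8, 1, 2]
`lists = [shared, shared, shared]` → lists = [[8, 1, 2], [8, 1, 2], [8, 1, 2]]
`lists[0].append(50)` → shared = [8, 1, 2, 50]; lists = [[8, 1, 2, 50], [8, 1, 2, 50], [8, 1, 2, 50]]
`print(lists[1])` → prints [8, 1, 2, 50]
`print(lists[2])` → prints [8, 1, 2, 50]
`print(shared)` → prints [8, 1, 2, 50]

Answer:
[8, 1, 2, 50]
[8, 1, 2, 50]
[8, 1, 2, 50]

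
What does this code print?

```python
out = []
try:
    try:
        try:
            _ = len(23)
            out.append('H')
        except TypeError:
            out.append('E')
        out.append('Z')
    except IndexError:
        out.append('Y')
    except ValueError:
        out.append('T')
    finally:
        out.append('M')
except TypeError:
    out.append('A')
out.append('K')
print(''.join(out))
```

Execution trace: 'E' (inner except TypeError) → 'Z' (try body, no exception) → 'M' (finally) → 'K' (after the try/except). Output: EZMK

Answer: EZMK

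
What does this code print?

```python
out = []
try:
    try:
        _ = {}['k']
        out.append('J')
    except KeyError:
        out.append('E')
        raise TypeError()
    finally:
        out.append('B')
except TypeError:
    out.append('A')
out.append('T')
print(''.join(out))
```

Execution trace: 'E' (except KeyError) → 'B' (finally) → 'A' (outer except TypeError) → 'T' (after the try/except). Output: EBAT

Answer: EBAT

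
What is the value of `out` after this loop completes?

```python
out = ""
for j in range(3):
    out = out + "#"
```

Repeat '#' 3 times
`out` takes the values: "" → "#" → "##" → "###"

Answer: "###"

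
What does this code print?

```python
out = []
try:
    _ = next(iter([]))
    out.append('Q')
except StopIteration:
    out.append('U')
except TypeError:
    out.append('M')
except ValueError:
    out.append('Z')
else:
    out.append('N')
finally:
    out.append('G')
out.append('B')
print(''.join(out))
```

Execution trace: 'U' (except StopIteration) → 'G' (finally) → 'B' (after the try/except). Output: UGB

Answer: UGB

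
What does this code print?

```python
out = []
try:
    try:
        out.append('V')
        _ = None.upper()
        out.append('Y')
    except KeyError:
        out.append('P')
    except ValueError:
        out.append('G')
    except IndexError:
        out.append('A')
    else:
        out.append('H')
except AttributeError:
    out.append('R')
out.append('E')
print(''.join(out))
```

Execution trace: 'V' (try body) → 'R' (outer except AttributeError) → 'E' (after the try/except). Output: VRE

Answer: VRE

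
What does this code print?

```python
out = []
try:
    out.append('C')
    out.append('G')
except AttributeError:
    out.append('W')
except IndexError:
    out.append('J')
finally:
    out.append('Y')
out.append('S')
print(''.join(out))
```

Execution trace: 'C' (try body) → 'G' (try body, no exception) → 'Y' (finally) → 'S' (after the try/except). Output: CGYS

Answer: CGYS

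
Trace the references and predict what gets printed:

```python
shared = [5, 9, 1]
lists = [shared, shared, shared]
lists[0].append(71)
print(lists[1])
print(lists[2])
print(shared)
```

Key concept: list of same reference.
Step by step:
`shared = [5, 9, 1]` → shared = [5, 9, 1]
`lists = [shared, shared, shared]` → lists = [[5, 9, 1], [5, 9, 1], [5, 9, 1]]
`lists[0].append(71)` → shared = [5, 9, 1, 71]; lists = [[5, 9, 1, 71], [5, 9, 1, 71], [5, 9, 1, 71]]
`print(lists[1])` → prints [5, 9, 1, 71]
`print(lists[2])` → prints [5, 9, 1, 71]
`print(shared)` → prints [5, 9, 1, 71]

Answer:
[5, 9, 1, 71]
[5, 9, 1, 71]
[5, 9, 1, 71]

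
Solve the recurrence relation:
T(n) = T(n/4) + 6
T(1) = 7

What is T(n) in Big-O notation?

Each step divides n by 4 and adds 6. After log_4(n) steps we reach T(1)=7. So T(n) = 6·log_4(n) + 7 = O(log n).

Answer: O(log n)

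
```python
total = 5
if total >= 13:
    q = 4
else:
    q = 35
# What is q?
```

Trace:
`total = 5` → total = 5
`if total >= 13: ...` → total >= 13 is False, take else branch → q = 35
So q = 35

Answer: 35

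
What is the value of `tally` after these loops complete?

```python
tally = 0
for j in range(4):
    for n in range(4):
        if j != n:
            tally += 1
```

4² - 4 (exclude diagonal)
`tally` takes the values: 0 → 1 → 2 → 3 → 4 → 5 → 6 → 7 → 8 → 9 → 10 → 11 → 12

Answer: 12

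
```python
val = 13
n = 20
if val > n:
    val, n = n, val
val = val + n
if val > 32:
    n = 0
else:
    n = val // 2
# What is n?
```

Trace:
`val = 13` → val = 13
`n = 20` → n = 20
`if val > n: ...` → val > n is False → no variable changes
`val = val + n` → val = 33
`if val > 32: ...` → val > 32 is True → n = 0
So n = 0

Answer: 0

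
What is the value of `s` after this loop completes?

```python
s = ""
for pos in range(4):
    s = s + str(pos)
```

Concatenate digits 0 to 3
`s` takes the values: "" → "0" → "01" → "012" → "0123"

Answer: "0123"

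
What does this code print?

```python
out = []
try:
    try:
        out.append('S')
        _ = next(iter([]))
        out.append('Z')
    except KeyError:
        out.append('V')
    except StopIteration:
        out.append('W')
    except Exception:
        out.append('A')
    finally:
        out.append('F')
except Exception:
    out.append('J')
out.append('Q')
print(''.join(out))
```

Execution trace: 'S' (inner try body) → 'W' (inner except StopIteration) → 'F' (inner finally) → 'Q' (after the try/except). Output: SWFQ

Answer: SWFQ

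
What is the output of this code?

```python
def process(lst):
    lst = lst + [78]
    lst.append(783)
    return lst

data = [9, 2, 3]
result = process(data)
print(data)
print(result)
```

Key concept: rebinding parameter vs mutation.
Step by step:
`data = [9, 2, 3]` → data = [9, 2, 3]
`result = process(data)` → result = [9, 2, 3, 78, 783]
`print(data)` → prints [9, 2, 3]
`print(result)` → prints [9, 2, 3, 78, 783]

Answer:
[9, 2, 3]
[9, 2, 3, 78, 783]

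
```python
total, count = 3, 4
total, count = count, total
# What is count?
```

Trace:
`total, count = 3, 4` → total = 3; count = 4
`total, count = count, total` → total = 4; count = 3
So count = 3

Answer: 3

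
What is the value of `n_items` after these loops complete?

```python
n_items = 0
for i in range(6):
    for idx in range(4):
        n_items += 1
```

6 * 4 = 24
`n_items` takes the values: 0 → 1 → 2 → 3 → 4 → 5 → 6 → 7 → 8 → 9 → 10 → 11 → 12 → 13 → 14 → 15 → 16 → 17 → 18 → 19 → 20 → 21 → 22 → 23 → 24

Answer: 24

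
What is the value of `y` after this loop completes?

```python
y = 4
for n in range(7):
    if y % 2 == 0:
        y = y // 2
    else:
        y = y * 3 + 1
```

Collatz-style transformation from 4
`y` takes the values: 4 → 2 → 1 → 4 → 2 → 1 → 4 → 2

Answer: 2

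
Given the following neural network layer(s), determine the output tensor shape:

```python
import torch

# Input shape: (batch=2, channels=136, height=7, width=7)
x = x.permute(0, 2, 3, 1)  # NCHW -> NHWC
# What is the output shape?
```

Input: (2, 136, 7, 7) -> Output: (2, 7, 7, 136)

Answer: (2, 7, 7, 136)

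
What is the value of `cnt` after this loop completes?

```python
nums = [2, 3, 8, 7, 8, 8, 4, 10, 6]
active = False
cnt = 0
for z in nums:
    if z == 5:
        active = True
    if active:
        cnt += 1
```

Count elements after first 5 in [2, 3, 8, 7, 8, 8, 4, 10, 6]
`cnt` takes the values: 0

Answer: 0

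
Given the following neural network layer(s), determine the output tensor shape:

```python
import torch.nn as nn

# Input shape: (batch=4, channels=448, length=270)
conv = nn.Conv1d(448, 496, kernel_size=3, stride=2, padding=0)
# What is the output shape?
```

Input: (4, 448, 270) -> Output: (4, 496, 134)

Answer: (4, 496, 134)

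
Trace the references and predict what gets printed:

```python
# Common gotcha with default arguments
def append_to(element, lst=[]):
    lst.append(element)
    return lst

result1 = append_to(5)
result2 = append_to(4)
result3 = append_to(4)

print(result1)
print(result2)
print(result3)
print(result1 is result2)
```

Key concept: mutable default argument gotcha.
Step by step:
`result1 = append_to(5)` → result1 = [5]
`result2 = append_to(4)` → result1 = [5, 4] (same object as result2); result2 = [5, 4] (same object as result1)
`result3 = append_to(4)` → result1 = [5, 4, 4] (same object as result2, result3); result2 = [5, 4, 4] (same object as result1, result3); result3 = [5, 4, 4] (same object as result1, result2)
`print(result1)` → prints [5, 4, 4]
`print(result2)` → prints [5, 4, 4]
`print(result3)` → prints [5, 4, 4]
`print(result1 is result2)` → prints True

Answer:
[5, 4, 4]
[5, 4, 4]
[5, 4, 4]
True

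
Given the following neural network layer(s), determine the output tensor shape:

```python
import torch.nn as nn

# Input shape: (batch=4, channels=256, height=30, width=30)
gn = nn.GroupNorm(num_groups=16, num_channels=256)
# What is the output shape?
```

Input: (4, 256, 30, 30) -> Output: (4, 256, 30, 30)

Answer: (4, 256, 30, 30)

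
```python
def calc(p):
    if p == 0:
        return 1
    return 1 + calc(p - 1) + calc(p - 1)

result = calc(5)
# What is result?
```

calc(p) = 1 + 2·calc(p-1), calc(0)=1. Closed form: (1+1)·2^5 - 1 = 63.

Answer: 63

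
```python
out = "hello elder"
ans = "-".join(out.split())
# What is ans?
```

Trace:
`out = "hello elder"` → out = 'hello elder'
`ans = "-".join(out.split())` → ans = 'hello-elder'
So ans = 'hello-elder'

Answer: 'hello-elder'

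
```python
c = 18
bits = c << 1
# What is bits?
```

Trace:
`c = 18` → c = 18
`bits = c << 1` → bits = 36
So bits = 36

Answer: 36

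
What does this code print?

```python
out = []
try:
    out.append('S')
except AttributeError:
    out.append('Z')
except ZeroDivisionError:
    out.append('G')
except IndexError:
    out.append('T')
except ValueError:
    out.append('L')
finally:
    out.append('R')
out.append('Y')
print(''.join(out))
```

Execution trace: 'S' (try body, no exception) → 'R' (finally) → 'Y' (after the try/except). Output: SRY

Answer: SRY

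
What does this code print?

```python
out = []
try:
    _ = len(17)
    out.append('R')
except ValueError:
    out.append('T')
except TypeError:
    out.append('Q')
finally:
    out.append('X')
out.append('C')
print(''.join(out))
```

Execution trace: 'Q' (except TypeError) → 'X' (finally) → 'C' (after the try/except). Output: QXC

Answer: QXC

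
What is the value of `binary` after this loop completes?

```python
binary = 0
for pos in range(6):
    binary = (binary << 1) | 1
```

Build 6 consecutive 1-bits: 0b111111
`binary` takes the values: 0 → 1 → 3 → 7 → 15 → 31 → 63

Answer: 63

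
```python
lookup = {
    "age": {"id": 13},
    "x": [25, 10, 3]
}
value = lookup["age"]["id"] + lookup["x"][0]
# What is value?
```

Trace:
`lookup = { ...` → lookup = {'age': {'id': 13}, 'x': [25, 10, 3]}
`value = lookup["age"]["id"] + lookup["x"][0]` → value = 38
So value = 38

Answer: 38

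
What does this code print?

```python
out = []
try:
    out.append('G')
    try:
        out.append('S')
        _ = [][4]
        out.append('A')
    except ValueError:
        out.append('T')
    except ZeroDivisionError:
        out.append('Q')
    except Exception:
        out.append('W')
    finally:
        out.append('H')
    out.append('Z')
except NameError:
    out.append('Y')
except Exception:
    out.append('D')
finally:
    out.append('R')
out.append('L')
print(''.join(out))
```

Execution trace: 'G' (try body) → 'S' (inner try body) → 'W' (inner except Exception) → 'H' (inner finally) → 'Z' (try body, no exception) → 'R' (finally) → 'L' (after the try/except). Output: GSWHZRL

Answer: GSWHZRL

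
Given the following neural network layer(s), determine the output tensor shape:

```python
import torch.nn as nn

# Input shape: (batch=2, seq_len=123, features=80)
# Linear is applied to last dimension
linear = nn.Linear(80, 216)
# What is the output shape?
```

Input: (2, 123, 80) -> Output: (2, 123, 216)

Answer: (2, 123, 216)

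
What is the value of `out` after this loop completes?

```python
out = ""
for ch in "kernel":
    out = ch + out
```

Reverse 'kernel'
`out` takes the values: "" → "k" → "ek" → "rek" → "nrek" → "enrek" → "lenrek"

Answer: "lenrek"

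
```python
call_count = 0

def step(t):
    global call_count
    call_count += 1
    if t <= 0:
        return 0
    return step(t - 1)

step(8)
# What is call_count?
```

Linear recursion stepping by 1: 9 calls from t=8 down to ≤0.

Answer: 9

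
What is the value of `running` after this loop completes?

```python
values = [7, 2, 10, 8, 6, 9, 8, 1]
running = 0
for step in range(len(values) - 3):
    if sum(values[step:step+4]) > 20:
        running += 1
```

Count windows with sum > 20
`running` takes the values: 0 → 1 → 2 → 3 → 4 → 5

Answer: 5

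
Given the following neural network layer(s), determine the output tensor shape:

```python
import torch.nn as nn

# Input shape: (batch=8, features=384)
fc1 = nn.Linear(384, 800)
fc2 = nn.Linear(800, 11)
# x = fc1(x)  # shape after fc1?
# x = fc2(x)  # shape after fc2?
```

Input: (8, 384) -> after fc1: (8, 800) -> Output: (8, 11)

Answer: (8, 11)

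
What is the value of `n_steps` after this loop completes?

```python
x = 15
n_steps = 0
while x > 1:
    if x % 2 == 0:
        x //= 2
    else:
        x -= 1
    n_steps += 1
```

Steps to reduce 15 to 1
`n_steps` takes the values: 0 → 1 → 2 → 3 → 4 → 5 → 6

Answer: 6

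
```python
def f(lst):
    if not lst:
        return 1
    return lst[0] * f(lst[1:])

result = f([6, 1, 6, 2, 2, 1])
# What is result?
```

Product over [6, 1, 6, 2, 2, 1] = 6 * 1 * 6 * 2 * 2 * 1 = 144

Answer: 144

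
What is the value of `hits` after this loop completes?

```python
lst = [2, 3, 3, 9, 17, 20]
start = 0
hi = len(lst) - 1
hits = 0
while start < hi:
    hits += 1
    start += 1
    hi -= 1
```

Iterations until pointers meet (list length 6)
`hits` takes the values: 0 → 1 → 2 → 3

Answer: 3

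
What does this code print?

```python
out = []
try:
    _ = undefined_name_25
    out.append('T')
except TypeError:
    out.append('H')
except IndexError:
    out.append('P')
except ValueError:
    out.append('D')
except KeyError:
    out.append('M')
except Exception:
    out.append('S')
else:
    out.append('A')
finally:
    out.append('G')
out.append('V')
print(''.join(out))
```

Execution trace: 'S' (except Exception) → 'G' (finally) → 'V' (after the try/except). Output: SGV

Answer: SGV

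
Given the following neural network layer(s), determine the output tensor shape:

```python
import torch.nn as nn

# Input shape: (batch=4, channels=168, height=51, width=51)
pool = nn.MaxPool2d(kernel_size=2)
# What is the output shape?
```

Input: (4, 168, 51, 51) -> Output: (4, 168, 25, 25)

Answer: (4, 168, 25, 25)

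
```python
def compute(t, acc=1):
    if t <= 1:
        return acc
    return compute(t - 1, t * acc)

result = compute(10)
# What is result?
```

Accumulator trace (n, acc): (10, 1) -> (9, 10) -> (8, 90) -> (7, 720) -> (6, 5040) -> (5, 30240) -> (4, 151200) -> (3, 604800) -> (2, 1814400) -> (1, 3628800) -> return 3628800

Answer: 3628800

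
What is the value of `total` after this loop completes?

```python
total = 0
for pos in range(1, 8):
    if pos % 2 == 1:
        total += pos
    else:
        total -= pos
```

Add odd, subtract even
`total` takes the values: 0 → 1 → -1 → 2 → -2 → 3 → -3 → 4

Answer: 4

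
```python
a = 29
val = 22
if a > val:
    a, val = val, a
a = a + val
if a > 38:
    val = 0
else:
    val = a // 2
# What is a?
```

Trace:
`a = 29` → a = 29
`val = 22` → val = 22
`if a > val: ...` → a > val is True → a = 22; val = 29
`a = a + val` → a = 51
`if a > 38: ...` → a > 38 is True → val = 0
So a = 51

Answer: 51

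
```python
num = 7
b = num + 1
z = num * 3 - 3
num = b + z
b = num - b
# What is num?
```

Trace:
`num = 7` → num = 7
`b = num + 1` → b = 8
`z = num * 3 - 3` → z = 18
`num = b + z` → num = 26
`b = num - b` → b = 18
So num = 26

Answer: 26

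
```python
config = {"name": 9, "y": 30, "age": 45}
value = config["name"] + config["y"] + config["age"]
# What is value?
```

Trace:
`config = {"name": 9, "y": 30, "age": 45}` → config = {'name': 9, 'y': 30, 'age': 45}
`value = config["name"] + config["y"] + config["age"]` → value = 84
So value = 84

Answer: 84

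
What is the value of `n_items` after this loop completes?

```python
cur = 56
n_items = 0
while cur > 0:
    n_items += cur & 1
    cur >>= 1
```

Count set bits in 56 (binary: 0b111000)
`n_items` takes the values: 0 → 1 → 2 → 3

Answer: 3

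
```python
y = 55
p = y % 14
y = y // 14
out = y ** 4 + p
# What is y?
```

Trace:
`y = 55` → y = 55
`p = y % 14` → p = 13
`y = y // 14` → y = 3
`out = y ** 4 + p` → out = 94
So y = 3

Answer: 3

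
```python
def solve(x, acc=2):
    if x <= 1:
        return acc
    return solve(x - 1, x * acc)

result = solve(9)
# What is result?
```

Accumulator trace (n, acc): (9, 2) -> (8, 18) -> (7, 144) -> (6, 1008) -> (5, 6048) -> (4, 30240) -> (3, 120960) -> (2, 362880) -> (1, 725760) -> return 725760

Answer: 725760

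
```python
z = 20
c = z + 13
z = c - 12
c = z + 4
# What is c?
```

Trace:
`z = 20` → z = 20
`c = z + 13` → c = 33
`z = c - 12` → z = 21
`c = z + 4` → c = 25
So c = 25

Answer: 25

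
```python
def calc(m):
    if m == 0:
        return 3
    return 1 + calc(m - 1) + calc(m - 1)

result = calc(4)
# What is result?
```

calc(m) = 1 + 2·calc(m-1), calc(0)=3. Closed form: (3+1)·2^4 - 1 = 63.

Answer: 63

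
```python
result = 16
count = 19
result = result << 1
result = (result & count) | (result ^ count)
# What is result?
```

Trace:
`result = 16` → result = 16
`count = 19` → count = 19
`result = result << 1` → result = 32
`result = (result & count) | (result ^ count)` → result = 51
So result = 51

Answer: 51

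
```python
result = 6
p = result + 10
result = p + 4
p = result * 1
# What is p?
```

Trace:
`result = 6` → result = 6
`p = result + 10` → p = 16
`result = p + 4` → result = 20
`p = result * 1` → p = 20
So p = 20

Answer: 20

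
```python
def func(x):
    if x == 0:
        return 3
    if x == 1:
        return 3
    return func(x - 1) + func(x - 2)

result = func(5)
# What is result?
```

Build up from base cases: func(0)=3, func(1)=3, func(2)=6, func(3)=9, func(4)=15, func(5)=24

Answer: 24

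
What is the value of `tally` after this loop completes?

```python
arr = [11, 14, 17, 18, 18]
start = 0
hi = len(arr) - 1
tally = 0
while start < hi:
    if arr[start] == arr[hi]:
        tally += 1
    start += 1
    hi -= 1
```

Count matching pairs from ends
`tally` takes the values: 0

Answer: 0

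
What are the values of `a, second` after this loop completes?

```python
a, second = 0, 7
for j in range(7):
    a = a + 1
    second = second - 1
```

a goes 0→7, second goes 7→0
`a, second` takes the values: (0, 7) → (1, 7) → (1, 6) → (2, 6) → (2, 5) → (3, 5) → (3, 4) → (4, 4) → (4, 3) → (5, 3) → (5, 2) → (6, 2) → (6, 1) → (7, 1) → (7, 0)

Answer: 7, 0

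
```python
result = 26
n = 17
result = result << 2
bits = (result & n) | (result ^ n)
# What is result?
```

Trace:
`result = 26` → result = 26
`n = 17` → n = 17
`result = result << 2` → result = 104
`bits = (result & n) | (result ^ n)` → bits = 121
So result = 104

Answer: 104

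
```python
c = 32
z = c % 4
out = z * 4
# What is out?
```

Trace:
`c = 32` → c = 32
`z = c % 4` → z = 0
`out = z * 4` → out = 0
So out = 0

Answer: 0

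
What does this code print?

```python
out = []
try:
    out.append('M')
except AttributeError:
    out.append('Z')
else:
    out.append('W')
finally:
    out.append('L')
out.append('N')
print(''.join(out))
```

Execution trace: 'M' (try body, no exception) → 'W' (else) → 'L' (finally) → 'N' (after the try/except). Output: MWLN

Answer: MWLN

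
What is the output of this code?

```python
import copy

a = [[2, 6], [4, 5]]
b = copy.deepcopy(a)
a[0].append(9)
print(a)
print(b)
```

Key concept: deep copy is fully independent.
Step by step:
`a = [[2, 6], [4, 5]]` → a = [[2, 6], [4, 5]]
`b = copy.deepcopy(a)` → b = [[2, 6], [4, 5]]
`a[0].append(9)` → a = [[2, 6, 9], [4, 5]]
`print(a)` → prints [[2, 6, 9], [4, 5]]
`print(b)` → prints [[2, 6], [4, 5]]

Answer:
[[2, 6, 9], [4, 5]]
[[2, 6], [4, 5]]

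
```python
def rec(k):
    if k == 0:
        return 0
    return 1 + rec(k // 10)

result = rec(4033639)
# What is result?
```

Count of digits of 4033639: 7

Answer: 7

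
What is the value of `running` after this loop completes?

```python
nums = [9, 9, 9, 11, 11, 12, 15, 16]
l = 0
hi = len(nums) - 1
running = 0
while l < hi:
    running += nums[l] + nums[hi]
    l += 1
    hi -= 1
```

Sum of pairs from ends
`running` takes the values: 0 → 25 → 49 → 70 → 92

Answer: 92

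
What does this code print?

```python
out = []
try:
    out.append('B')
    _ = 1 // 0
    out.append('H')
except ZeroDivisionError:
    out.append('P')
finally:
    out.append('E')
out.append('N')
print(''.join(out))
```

Execution trace: 'B' (try body) → 'P' (except ZeroDivisionError) → 'E' (finally) → 'N' (after the try/except). Output: BPEN

Answer: BPEN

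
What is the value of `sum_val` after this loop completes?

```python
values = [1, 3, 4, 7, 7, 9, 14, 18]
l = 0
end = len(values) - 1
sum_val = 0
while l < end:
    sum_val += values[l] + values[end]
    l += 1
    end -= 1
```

Sum of pairs from ends
`sum_val` takes the values: 0 → 19 → 36 → 49 → 63

Answer: 63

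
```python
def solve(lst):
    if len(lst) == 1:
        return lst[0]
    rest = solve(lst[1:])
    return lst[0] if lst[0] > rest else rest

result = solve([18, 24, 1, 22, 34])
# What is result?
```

Recursive max over [18, 24, 1, 22, 34] = 34

Answer: 34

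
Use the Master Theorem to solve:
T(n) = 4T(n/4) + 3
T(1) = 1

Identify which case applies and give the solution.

a=4, b=4, f(n)=3. log_4(4) = 1. Since c=0 < 1, Case 1 applies: T(n) = Θ(n^log_b(a)) = O(n).

Answer: O(n) - Case 1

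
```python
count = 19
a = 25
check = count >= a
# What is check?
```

Trace:
`count = 19` → count = 19
`a = 25` → a = 25
`check = count >= a` → check = False
So check = False

Answer: False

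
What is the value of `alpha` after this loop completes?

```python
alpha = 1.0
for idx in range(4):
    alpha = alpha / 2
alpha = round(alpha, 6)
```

Halving LR 4 times: 1 / 2^4
`alpha` takes the values: 1.0 → 0.5 → 0.25 → 0.125 → 0.0625

Answer: 0.0625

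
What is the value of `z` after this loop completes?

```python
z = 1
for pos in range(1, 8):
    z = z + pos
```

Start at 1, add 1 through 7
`z` takes the values: 1 → 2 → 4 → 7 → 11 → 16 → 22 → 29

Answer: 29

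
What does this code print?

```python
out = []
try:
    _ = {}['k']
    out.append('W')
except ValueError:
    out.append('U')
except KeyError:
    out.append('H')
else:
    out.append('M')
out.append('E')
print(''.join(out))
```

Execution trace: 'H' (except KeyError) → 'E' (after the try/except). Output: HE

Answer: HE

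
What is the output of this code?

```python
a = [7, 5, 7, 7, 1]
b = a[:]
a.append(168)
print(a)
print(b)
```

Key concept: slice [:] creates copy.
Step by step:
`a = [7, 5, 7, 7, 1]` → a = [7, 5, 7, 7, 1]
`b = a[:]` → b = [7, 5, 7, 7, 1]
`a.append(168)` → a = [7, 5, 7, 7, 1, 168]
`print(a)` → prints [7, 5, 7, 7, 1, 168]
`print(b)` → prints [7, 5, 7, 7, 1]

Answer:
[7, 5, 7, 7, 1, 168]
[7, 5, 7, 7, 1]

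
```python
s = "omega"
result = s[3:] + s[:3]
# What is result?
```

Trace:
`s = "omega"` → s = 'omega'
`result = s[3:] + s[:3]` → result = 'gaome'
So result = 'gaome'

Answer: 'gaome'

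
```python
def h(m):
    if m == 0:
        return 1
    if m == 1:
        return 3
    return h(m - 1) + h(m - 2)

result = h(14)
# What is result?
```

Build up from base cases: h(0)=1, h(1)=3, h(2)=4, h(3)=7, h(4)=11, h(5)=18, h(6)=29, ..., h(14)=1364

Answer: 1364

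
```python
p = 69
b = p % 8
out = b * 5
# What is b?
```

Trace:
`p = 69` → p = 69
`b = p % 8` → b = 5
`out = b * 5` → out = 25
So b = 5

Answer: 5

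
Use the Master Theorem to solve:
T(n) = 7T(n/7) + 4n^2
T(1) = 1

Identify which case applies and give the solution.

a=7, b=7, f(n)=4n^2. log_7(7) = 1. Since c=2 > 1 and the regularity condition holds (7(n/7)^2 = (7/7^2)n^2 with 7/7^2 < 1), Case 3 applies: T(n) = Θ(f(n)) = O(n^2).

Answer: O(n^2) - Case 3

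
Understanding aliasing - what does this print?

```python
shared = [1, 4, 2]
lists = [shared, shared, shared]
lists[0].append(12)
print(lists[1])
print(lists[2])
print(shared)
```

Key concept: list of same reference.
Step by step:
`shared = [1, 4, 2]` → shared = [1, 4, 2]
`lists = [shared, shared, shared]` → lists = [[1, 4, 2], [1, 4, 2], [1, 4, 2]]
`lists[0].append(12)` → shared = [1, 4, 2, 12]; lists = [[1, 4, 2, 12], [1, 4, 2, 12], [1, 4, 2, 12]]
`print(lists[1])` → prints [1, 4, 2, 12]
`print(lists[2])` → prints [1, 4, 2, 12]
`print(shared)` → prints [1, 4, 2, 12]

Answer:
[1, 4, 2, 12]
[1, 4, 2, 12]
[1, 4, 2, 12]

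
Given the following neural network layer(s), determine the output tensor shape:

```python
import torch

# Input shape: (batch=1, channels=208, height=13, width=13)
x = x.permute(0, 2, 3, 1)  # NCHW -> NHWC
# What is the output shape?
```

Input: (1, 208, 13, 13) -> Output: (1, 13, 13, 208)

Answer: (1, 13, 13, 208)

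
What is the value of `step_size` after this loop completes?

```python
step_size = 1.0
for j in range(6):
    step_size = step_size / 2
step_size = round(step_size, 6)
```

Halving LR 6 times: 1 / 2^6
`step_size` takes the values: 1.0 → 0.5 → 0.25 → 0.125 → 0.0625 → 0.03125 → 0.015625

Answer: 0.015625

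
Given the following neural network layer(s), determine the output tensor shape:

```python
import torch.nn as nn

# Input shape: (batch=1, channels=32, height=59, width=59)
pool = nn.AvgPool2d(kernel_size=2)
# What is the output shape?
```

Input: (1, 32, 59, 59) -> Output: (1, 32, 29, 29)

Answer: (1, 32, 29, 29)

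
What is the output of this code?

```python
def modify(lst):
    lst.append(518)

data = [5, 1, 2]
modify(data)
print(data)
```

Key concept: function modifies passed list.
Step by step:
`data = [5, 1, 2]` → data = [5, 1, 2]
`modify(data)` → data = [5, 1, 2, 518]
`print(data)` → prints [5, 1, 2, 518]

Answer: [5, 1, 2, 518]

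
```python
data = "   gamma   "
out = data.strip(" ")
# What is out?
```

Trace:
`data = "   gamma   "` → data = '   gamma   '
`out = data.strip(" ")` → out = 'gamma'
So out = 'gamma'

Answer: 'gamma'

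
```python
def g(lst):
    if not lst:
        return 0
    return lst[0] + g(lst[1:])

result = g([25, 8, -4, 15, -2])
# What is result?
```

25 + 8 + (-4) + 15 + (-2) + 0 = 42

Answer: 42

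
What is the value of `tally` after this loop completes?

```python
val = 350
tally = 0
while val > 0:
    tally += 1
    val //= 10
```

Count digits by repeated division by 10
`tally` takes the values: 0 → 1 → 2 → 3

Answer: 3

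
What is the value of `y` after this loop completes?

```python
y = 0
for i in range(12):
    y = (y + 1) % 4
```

Increment mod 4, 12 times = 0
`y` takes the values: 0 → 1 → 2 → 3 → 0 → 1 → 2 → 3 → 0 → 1 → 2 → 3 → 0

Answer: 0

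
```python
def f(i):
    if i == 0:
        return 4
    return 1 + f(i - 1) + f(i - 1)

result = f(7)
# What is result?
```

f(i) = 1 + 2·f(i-1), f(0)=4. Closed form: (4+1)·2^7 - 1 = 639.

Answer: 639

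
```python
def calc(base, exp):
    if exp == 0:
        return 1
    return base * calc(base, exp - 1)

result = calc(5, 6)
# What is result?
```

calc(5, 6) = 5 * 5 * 5 * 5 * 5 * 5 = 15625

Answer: 15625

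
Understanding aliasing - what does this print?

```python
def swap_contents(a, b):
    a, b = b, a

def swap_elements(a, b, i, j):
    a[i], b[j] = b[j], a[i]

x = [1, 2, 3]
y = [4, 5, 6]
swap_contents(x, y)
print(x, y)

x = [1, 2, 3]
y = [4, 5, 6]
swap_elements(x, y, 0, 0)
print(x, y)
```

Key concept: parameter rebinding vs mutation.
Step by step:
`x = [1, 2, 3]` → x = [1, 2, 3]
`y = [4, 5, 6]` → y = [4, 5, 6]
`swap_contents(x, y)` → no visible change to tracked variables
`print(x, y)` → prints [1, 2, 3] [4, 5, 6]
`x = [1, 2, 3]` → x = [1, 2, 3]
`y = [4, 5, 6]` → y = [4, 5, 6]
`swap_elements(x, y, 0, 0)` → x = [4, 2, 3]; y = [1, 5, 6]
`print(x, y)` → prints [4, 2, 3] [1, 5, 6]

Answer:
[1, 2, 3] [4, 5, 6]
[4, 2, 3] [1, 5, 6]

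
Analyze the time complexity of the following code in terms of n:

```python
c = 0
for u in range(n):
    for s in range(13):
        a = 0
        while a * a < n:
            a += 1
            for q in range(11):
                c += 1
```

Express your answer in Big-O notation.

Each loop level contributes: n × 1 × √n × 1. Multiplying the contributions gives O(n√n).

Answer: O(n√n)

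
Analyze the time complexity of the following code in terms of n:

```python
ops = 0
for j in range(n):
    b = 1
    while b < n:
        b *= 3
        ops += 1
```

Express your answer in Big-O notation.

Each loop level contributes: n × log n. Multiplying the contributions gives O(n log n).

Answer: O(n log n)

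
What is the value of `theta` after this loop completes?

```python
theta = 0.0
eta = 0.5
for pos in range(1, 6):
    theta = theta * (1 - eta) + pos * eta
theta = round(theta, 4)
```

Moving average with lr=0.5
`theta` takes the values: 0.0 → 0.5 → 1.25 → 2.125 → 3.0625 → 4.03125 → 4.0312

Answer: 4.0312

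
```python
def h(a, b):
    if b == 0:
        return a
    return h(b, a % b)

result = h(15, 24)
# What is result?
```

h(15, 24) -> h(24, 15) -> h(15, 9) -> h(9, 6) -> h(6, 3) -> h(3, 0) -> 3

Answer: 3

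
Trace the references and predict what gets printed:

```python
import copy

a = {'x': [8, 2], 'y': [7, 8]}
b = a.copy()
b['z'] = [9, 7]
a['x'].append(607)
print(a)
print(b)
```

Key concept: shallow copy of dict with mutable values.
Step by step:
`a = {'x': [8, 2], 'y': [7, 8]}` → a = {'x': [8, 2], 'y': [7, 8]}
`b = a.copy()` → b = {'x': [8, 2], 'y': [7, 8]}
`b['z'] = [9, 7]` → b = {'x': [8, 2], 'y': [7, 8], 'z': [9, 7]}
`a['x'].append(607)` → a = {'x': [8, 2, 607], 'y': [7, 8]}; b = {'x': [8, 2, 607], 'y': [7, 8], 'z': [9, 7]}
`print(a)` → prints {'x': [8, 2, 607], 'y': [7, 8]}
`print(b)` → prints {'x': [8, 2, 607], 'y': [7, 8], 'z': [9, 7]}

Answer:
{'x': [8, 2, 607], 'y': [7, 8]}
{'x': [8, 2, 607], 'y': [7, 8], 'z': [9, 7]}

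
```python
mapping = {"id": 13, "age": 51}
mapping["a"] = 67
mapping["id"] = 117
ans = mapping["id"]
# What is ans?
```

Trace:
`mapping = {"id": 13, "age": 51}` → mapping = {'id': 13, 'age': 51}
`mapping["a"] = 67` → mapping = {'id': 13, 'age': 51, 'a': 67}
`mapping["id"] = 117` → mapping = {'id': 117, 'age': 51, 'a': 67}
`ans = mapping["id"]` → ans = 117
So ans = 117

Answer: 117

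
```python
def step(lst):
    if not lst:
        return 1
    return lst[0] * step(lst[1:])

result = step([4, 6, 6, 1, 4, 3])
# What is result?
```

Product over [4, 6, 6, 1, 4, 3] = 4 * 6 * 6 * 1 * 4 * 3 = 1728

Answer: 1728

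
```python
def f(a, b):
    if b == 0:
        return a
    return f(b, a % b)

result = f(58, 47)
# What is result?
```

f(58, 47) -> f(47, 11) -> f(11, 3) -> f(3, 2) -> f(2, 1) -> f(1, 0) -> 1

Answer: 1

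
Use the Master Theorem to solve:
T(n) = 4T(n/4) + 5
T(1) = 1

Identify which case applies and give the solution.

a=4, b=4, f(n)=5. log_4(4) = 1. Since c=0 < 1, Case 1 applies: T(n) = Θ(n^log_b(a)) = O(n).

Answer: O(n) - Case 1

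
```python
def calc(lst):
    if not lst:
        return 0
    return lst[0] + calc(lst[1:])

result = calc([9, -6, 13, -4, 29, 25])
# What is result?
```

9 + (-6) + 13 + (-4) + 29 + 25 + 0 = 66

Answer: 66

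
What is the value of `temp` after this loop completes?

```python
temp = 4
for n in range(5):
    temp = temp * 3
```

Multiply by 3, 5 times: 4 * 3^5 = 972
`temp` takes the values: 4 → 12 → 36 → 108 → 324 → 972

Answer: 972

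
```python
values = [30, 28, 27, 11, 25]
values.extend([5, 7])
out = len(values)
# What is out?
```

Trace:
`values = [30, 28, 27, 11, 25]` → values = [30, 28, 27, 11, 25]
`values.extend([5, 7])` → values = [30, 28, 27, 11, 25, 5, 7]
`out = len(values)` → out = 7
So out = 7

Answer: 7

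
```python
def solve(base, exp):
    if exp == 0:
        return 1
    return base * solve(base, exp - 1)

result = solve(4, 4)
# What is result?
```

solve(4, 4) = 4 * 4 * 4 * 4 = 256

Answer: 256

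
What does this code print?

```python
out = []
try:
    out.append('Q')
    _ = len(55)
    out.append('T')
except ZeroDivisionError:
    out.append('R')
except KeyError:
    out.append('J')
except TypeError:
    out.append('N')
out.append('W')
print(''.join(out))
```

Execution trace: 'Q' (try body) → 'N' (except TypeError) → 'W' (after the try/except). Output: QNW

Answer: QNW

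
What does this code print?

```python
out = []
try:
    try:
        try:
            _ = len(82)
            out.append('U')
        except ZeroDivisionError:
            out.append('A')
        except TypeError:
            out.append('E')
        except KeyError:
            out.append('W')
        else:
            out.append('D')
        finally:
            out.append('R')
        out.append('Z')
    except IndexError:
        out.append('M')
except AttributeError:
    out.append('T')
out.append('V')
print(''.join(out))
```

Execution trace: 'E' (inner except TypeError) → 'R' (inner finally) → 'Z' (try body, no exception) → 'V' (after the try/except). Output: ERZV

Answer: ERZV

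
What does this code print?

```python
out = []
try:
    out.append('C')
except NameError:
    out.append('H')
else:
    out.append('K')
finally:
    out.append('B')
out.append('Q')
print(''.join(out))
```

Execution trace: 'C' (try body, no exception) → 'K' (else) → 'B' (finally) → 'Q' (after the try/except). Output: CKBQ

Answer: CKBQ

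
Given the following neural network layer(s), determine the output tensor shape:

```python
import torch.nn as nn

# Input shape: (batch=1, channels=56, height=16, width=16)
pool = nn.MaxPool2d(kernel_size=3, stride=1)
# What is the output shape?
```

Input: (1, 56, 16, 16) -> Output: (1, 56, 14, 14)

Answer: (1, 56, 14, 14)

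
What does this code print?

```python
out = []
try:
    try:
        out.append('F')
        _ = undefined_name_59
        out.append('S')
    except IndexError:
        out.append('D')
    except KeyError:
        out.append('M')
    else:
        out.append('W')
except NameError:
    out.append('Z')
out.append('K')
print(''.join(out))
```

Execution trace: 'F' (try body) → 'Z' (outer except NameError) → 'K' (after the try/except). Output: FZK

Answer: FZK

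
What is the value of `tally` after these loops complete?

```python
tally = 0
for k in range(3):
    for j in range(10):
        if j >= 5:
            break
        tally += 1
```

Inner breaks at 5, outer runs 3 times
`tally` takes the values: 0 → 1 → 2 → 3 → 4 → 5 → 6 → 7 → 8 → 9 → 10 → 11 → 12 → 13 → 14 → 15

Answer: 15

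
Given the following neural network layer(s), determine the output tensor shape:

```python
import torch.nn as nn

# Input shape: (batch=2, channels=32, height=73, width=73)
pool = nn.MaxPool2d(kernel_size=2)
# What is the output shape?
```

Input: (2, 32, 73, 73) -> Output: (2, 32, 36, 36)

Answer: (2, 32, 36, 36)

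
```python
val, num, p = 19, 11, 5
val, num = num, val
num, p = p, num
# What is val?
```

Trace:
`val, num, p = 19, 11, 5` → val = 19; num = 11; p = 5
`val, num = num, val` → val = 11; num = 19
`num, p = p, num` → num = 5; p = 19
So val = 11

Answer: 11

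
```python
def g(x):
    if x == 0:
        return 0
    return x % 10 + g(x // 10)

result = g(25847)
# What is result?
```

Sum of digits of 25847: 7 + 4 + 8 + 5 + 2 = 26

Answer: 26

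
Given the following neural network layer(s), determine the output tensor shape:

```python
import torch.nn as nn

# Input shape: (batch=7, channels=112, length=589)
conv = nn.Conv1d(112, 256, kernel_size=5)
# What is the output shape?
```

Input: (7, 112, 589) -> Output: (7, 256, 585)

Answer: (7, 256, 585)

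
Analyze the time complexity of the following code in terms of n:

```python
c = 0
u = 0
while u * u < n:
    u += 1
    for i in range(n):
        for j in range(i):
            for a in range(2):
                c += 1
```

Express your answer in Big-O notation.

Each loop level contributes: √n × n × n × 1. Multiplying the contributions gives O(n^2√n).

Answer: O(n^2√n)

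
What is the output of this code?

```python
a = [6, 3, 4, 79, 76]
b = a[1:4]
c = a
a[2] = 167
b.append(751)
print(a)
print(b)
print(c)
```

Key concept: slice vs alias.
Step by step:
`a = [6, 3, 4, 79, 76]` → a = [6, 3, 4, 79, 76]
`b = a[1:4]` → b = [3, 4, 79]
`c = a` → c = [6, 3, 4, 79, 76] (same object as a)
`a[2] = 167` → a = [6, 3, 167, 79, 76] (same object as c); c = [6, 3, 167, 79, 76] (same object as a)
`b.append(751)` → b = [3, 4, 79, 751]
`print(a)` → prints [6, 3, 167, 79, 76]
`print(b)` → prints [3, 4, 79, 751]
`print(c)` → prints [6, 3, 167, 79, 76]

Answer:
[6, 3, 167, 79, 76]
[3, 4, 79, 751]
[6, 3, 167, 79, 76]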